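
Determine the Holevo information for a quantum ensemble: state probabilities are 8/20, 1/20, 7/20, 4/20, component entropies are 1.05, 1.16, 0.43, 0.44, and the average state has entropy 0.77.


chi = S(rho) - sum_i p_i * S(rho_i)
Weighted entropy = 8/20 * 1.05 + 1/20 * 1.16 + 7/20 * 0.43 + 4/20 * 0.44
= 0.7165
chi = 0.77 - 0.7165
= 0.0535

0.0535


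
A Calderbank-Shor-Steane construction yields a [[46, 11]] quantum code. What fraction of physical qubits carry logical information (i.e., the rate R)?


Code rate R = k/n
= 11/46
= 0.2391

0.2391


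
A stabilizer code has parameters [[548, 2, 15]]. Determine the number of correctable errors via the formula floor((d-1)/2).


Code parameters: [[548, 2, 15]], distance d = 15.
Number of correctable errors = floor((d-1)/2)
= floor((15 - 1)/2)
= floor(14/2)
= 7

7


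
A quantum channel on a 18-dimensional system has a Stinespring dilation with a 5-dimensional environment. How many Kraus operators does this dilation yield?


Tracing out the environment in an orthonormal basis {|i>_E} gives Kraus operators K_i = <i|_E U |0>_E.
Number of Kraus operators = dim(H_env) = d_env
= 5

5


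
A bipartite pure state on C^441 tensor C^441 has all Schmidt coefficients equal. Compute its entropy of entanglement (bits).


For a maximally entangled state in d x d:
S = log2(d) = log2(441)
= 8.7846

8.7846


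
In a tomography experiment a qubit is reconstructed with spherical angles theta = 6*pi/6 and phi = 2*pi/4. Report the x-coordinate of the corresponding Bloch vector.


theta = 3.1416, phi = 1.5708
r_x = sin(theta)*cos(phi) = 0.0000 * 0.0000
r_x = 0.0000

0.0000


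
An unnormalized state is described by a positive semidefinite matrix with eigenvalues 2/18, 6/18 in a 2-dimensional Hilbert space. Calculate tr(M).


tr(M) = sum of eigenvalues
= 2/18 + 6/18
= 8/18
= 0.4444

0.4444


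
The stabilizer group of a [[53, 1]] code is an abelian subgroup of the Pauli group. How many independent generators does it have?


For an [[n,k]] stabilizer code:
Number of stabilizer generators = n - k
= 53 - 1
= 52

52


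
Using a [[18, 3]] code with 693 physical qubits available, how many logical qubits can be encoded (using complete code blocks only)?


Each code block uses 18 physical qubits for 3 logical qubit(s).
Number of complete blocks = floor(693 / 18) = 38
Logical qubits = 38 * 3
= 114

114


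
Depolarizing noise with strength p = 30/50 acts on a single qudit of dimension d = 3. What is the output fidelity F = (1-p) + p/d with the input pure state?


F = (1-p) + p/d
= (1 - 0.6000) + 0.6000/3
= 0.4000 + 0.2000
= 0.6000

0.6000


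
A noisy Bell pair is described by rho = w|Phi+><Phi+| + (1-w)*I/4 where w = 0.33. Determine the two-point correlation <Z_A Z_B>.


|Phi+> = (|00> + |11>)/sqrt(2)
For the pure Bell state, <Z_A Z_B> = +1 (Bell-state Pauli correlator).
The maximally-mixed part I/4 has tr(I/4 * P tensor P) = 0 for any traceless Pauli P.
So <Z_A Z_B>_rho = w * (+1) + (1 - w) * 0
= 0.33 * (+1)
= 0.3300

0.3300


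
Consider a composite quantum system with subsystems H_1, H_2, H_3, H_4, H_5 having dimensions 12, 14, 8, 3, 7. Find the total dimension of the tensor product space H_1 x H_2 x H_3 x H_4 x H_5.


dim(H_1 x H_2 x H_3 x H_4 x H_5) = 12 * 14 * 8 * 3 * 7
= 168 * 8 * 3 * 7
= 1344 * 3 * 7
= 4032 * 7
= 28224

28224


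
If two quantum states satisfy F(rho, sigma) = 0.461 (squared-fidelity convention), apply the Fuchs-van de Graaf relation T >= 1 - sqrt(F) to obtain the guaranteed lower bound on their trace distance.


Fuchs-van de Graaf (squared-fidelity convention): 1 - sqrt(F) <= T <= sqrt(1 - F).
Lower bound: T >= 1 - sqrt(F)
sqrt(F) = sqrt(0.461) = 0.6790
T >= 1 - 0.6790
T >= 0.3210

0.3210


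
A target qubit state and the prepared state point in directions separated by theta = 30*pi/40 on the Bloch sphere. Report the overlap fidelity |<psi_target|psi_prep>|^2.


For states separated by angle theta on Bloch sphere:
F = cos^2(theta/2)
theta = 30*pi/40 = 2.3562
theta/2 = 1.1781
cos(theta/2) = 0.3827
F = 0.1464

0.1464


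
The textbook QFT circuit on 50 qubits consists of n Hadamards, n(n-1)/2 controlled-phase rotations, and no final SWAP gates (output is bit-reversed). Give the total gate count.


Hadamard gates: 50
Controlled rotations: n*(n-1)/2 = 50*49/2 = 1225
SWAP gates: 0 (omitted)
Total = 50 + 1225
= 1275

1275


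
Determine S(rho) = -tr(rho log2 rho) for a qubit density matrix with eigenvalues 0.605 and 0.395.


S = -p*log2(p) - (1-p)*log2(1-p)
p = 0.6050, 1-p = 0.3950
= -0.6050 * log2(0.6050) - 0.3950 * log2(0.3950)
= -(-0.4386) - (-0.5293)
= 0.9680

0.9680


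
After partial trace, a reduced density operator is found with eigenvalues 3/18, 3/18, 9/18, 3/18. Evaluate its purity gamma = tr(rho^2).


tr(rho^2) = sum of eigenvalues squared
= (3/18)^2 + (3/18)^2 + (9/18)^2 + (3/18)^2
= (9 + 9 + 81 + 9) / 324
= 108/324
= 0.3333

0.3333


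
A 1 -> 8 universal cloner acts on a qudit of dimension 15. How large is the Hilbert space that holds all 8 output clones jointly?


Output space = H^(tensor 8) where dim(H) = 15
dim = 15^8
= 225 (after 2 factors)
= 3375 (after 3 factors)
= 50625 (after 4 factors)
= 759375 (after 5 factors)
= 11390625 (after 6 factors)
= 170859375 (after 7 factors)
= 2562890625 (after 8 factors)
= 2562890625

2562890625


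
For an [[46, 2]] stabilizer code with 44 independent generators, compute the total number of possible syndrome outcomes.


Each stabilizer generator gives a binary (+1 or -1) measurement outcome.
With 44 independent generators:
Total syndromes = 2^44
= 17592186044416

17592186044416


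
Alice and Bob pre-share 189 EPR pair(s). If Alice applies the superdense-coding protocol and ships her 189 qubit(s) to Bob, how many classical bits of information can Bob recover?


Superdense coding allows 2 classical bits per shared entangled pair.
189 pair(s) -> 2 * 189 = 378 classical bits

378


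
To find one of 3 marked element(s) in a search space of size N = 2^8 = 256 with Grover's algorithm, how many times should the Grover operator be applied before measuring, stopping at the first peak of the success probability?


After j Grover iterations the success probability is P(j) = sin^2((2j+1)*theta), where sin(theta) = sqrt(k/N).
N = 2^8 = 256, k = 3
sin(theta) = sqrt(k/N) = 0.1082531755
theta = arcsin(sqrt(k/N)) = 0.1084657303 rad
P(j) reaches its first maximum when (2j+1)*theta is as close as possible to pi/2, i.e. j = round(pi/(4*theta) - 1/2).
pi/(4*theta) - 1/2 = 6.7410
(For comparison, the common estimate pi/4 * sqrt(N/k) = 7.2552; the exact maximiser is used here.)
Optimal iterations = 7

7


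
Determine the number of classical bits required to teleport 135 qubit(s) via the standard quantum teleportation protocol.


Quantum teleportation requires 2 classical bits per qubit teleported.
135 qubit(s) -> 2 * 135 = 270 classical bits

270


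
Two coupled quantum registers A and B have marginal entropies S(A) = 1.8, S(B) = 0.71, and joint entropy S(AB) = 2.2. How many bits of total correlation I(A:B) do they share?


I(A:B) = S(A) + S(B) - S(AB)
= 1.8 + 0.71 - 2.2
= 0.3100

0.3100


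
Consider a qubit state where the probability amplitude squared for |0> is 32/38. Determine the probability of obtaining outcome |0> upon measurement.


|alpha|^2 = 32/38 = 0.8421
|beta|^2 = 1 - 32/38 = 6/38 = 0.1579
P(|0>) = |alpha|^2 = 0.8421

0.8421


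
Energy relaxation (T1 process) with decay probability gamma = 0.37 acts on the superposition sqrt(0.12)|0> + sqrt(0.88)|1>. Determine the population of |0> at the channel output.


For amplitude damping with parameter gamma on state sqrt(a)|0> + sqrt(b)|1>:
alpha^2 = 0.12, beta^2 = 0.88
P(|0>) = alpha^2 + gamma * beta^2
= 0.12 + 0.37 * 0.88
= 0.12 + 0.3256
= 0.4456

0.4456


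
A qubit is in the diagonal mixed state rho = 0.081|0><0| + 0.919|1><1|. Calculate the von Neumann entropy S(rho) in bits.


S = -p*log2(p) - (1-p)*log2(1-p)
p = 0.0810, 1-p = 0.9190
= -0.0810 * log2(0.0810) - 0.9190 * log2(0.9190)
= -(-0.2937) - (-0.1120)
= 0.4057

0.4057


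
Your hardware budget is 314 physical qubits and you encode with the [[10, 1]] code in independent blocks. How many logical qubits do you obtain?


Each code block uses 10 physical qubits for 1 logical qubit(s).
Number of complete blocks = floor(314 / 10) = 31
Logical qubits = 31 * 1
= 31

31


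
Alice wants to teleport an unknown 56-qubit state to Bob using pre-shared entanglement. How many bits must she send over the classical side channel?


Quantum teleportation requires 2 classical bits per qubit teleported.
56 qubit(s) -> 2 * 56 = 112 classical bits

112


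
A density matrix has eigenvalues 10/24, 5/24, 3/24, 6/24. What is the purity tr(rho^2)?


tr(rho^2) = sum of eigenvalues squared
= (10/24)^2 + (5/24)^2 + (3/24)^2 + (6/24)^2
= (100 + 25 + 9 + 36) / 576
= 170/576
= 0.2951

0.2951


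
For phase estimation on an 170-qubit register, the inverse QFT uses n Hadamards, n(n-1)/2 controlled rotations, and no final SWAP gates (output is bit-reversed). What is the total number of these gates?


Hadamard gates: 170
Controlled rotations: n*(n-1)/2 = 170*169/2 = 14365
SWAP gates: 0 (omitted)
Total = 170 + 14365
= 14535

14535


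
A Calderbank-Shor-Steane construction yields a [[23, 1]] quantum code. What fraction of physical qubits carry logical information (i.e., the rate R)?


Code rate R = k/n
= 1/23
= 0.0435

0.0435


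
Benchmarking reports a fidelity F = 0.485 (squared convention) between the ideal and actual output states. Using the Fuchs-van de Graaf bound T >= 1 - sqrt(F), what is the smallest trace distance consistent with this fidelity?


Fuchs-van de Graaf (squared-fidelity convention): 1 - sqrt(F) <= T <= sqrt(1 - F).
Lower bound: T >= 1 - sqrt(F)
sqrt(F) = sqrt(0.485) = 0.6964
T >= 1 - 0.6964
T >= 0.3036

0.3036


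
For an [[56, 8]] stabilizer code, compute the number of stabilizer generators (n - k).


For an [[n,k]] stabilizer code:
Number of stabilizer generators = n - k
= 56 - 8
= 48

48


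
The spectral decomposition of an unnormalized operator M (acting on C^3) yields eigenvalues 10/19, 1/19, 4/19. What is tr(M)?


tr(M) = sum of eigenvalues
= 10/19 + 1/19 + 4/19
= 15/19
= 0.7895

0.7895


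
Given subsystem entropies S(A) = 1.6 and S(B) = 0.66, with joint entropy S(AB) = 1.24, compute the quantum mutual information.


I(A:B) = S(A) + S(B) - S(AB)
= 1.6 + 0.66 - 1.24
= 1.0200

1.0200


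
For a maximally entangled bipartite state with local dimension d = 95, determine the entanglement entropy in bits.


For a maximally entangled state in d x d:
S = log2(d) = log2(95)
= 6.5699

6.5699


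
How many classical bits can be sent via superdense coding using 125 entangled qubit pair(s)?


Superdense coding allows 2 classical bits per shared entangled pair.
125 pair(s) -> 2 * 125 = 250 classical bits

250


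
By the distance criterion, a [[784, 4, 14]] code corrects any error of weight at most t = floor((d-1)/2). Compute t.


Code parameters: [[784, 4, 14]], distance d = 14.
Number of correctable errors = floor((d-1)/2)
= floor((14 - 1)/2)
= floor(13/2)
= 6

6


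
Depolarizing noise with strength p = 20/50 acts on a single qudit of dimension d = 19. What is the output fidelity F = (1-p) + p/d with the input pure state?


F = (1-p) + p/d
= (1 - 0.4000) + 0.4000/19
= 0.6000 + 0.0211
= 0.6211

0.6211


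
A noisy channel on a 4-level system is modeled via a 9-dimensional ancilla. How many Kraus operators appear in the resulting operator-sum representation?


Tracing out the environment in an orthonormal basis {|i>_E} gives Kraus operators K_i = <i|_E U |0>_E.
Number of Kraus operators = dim(H_env) = d_env
= 9

9


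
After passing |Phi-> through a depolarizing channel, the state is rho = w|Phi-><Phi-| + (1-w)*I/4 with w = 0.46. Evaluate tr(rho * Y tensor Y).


|Phi-> = (|00> - |11>)/sqrt(2)
For the pure Bell state, <Y_A Y_B> = +1 (Bell-state Pauli correlator).
The maximally-mixed part I/4 has tr(I/4 * P tensor P) = 0 for any traceless Pauli P.
So <Y_A Y_B>_rho = w * (+1) + (1 - w) * 0
= 0.46 * (+1)
= 0.4600

0.4600


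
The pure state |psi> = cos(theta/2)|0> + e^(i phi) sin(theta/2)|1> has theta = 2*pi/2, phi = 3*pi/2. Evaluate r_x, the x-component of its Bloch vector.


theta = 3.1416, phi = 4.7124
r_x = sin(theta)*cos(phi) = 0.0000 * 0.0000
r_x = 0.0000

0.0000


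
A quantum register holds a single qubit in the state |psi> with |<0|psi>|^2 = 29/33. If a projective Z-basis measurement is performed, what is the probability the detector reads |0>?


|alpha|^2 = 29/33 = 0.8788
|beta|^2 = 1 - 29/33 = 4/33 = 0.1212
P(|0>) = |alpha|^2 = 0.8788

0.8788


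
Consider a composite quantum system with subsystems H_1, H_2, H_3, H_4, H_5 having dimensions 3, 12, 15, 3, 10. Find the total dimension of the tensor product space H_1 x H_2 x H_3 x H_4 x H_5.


dim(H_1 x H_2 x H_3 x H_4 x H_5) = 3 * 12 * 15 * 3 * 10
= 36 * 15 * 3 * 10
= 540 * 3 * 10
= 1620 * 10
= 16200

16200


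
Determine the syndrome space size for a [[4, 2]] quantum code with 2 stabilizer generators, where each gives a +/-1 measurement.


Each stabilizer generator gives a binary (+1 or -1) measurement outcome.
With 2 independent generators:
Total syndromes = 2^2
= 4

4


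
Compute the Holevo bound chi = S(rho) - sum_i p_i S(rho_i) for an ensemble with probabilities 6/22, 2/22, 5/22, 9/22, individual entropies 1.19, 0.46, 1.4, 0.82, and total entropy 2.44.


chi = S(rho) - sum_i p_i * S(rho_i)
Weighted entropy = 6/22 * 1.19 + 2/22 * 0.46 + 5/22 * 1.4 + 9/22 * 0.82
= 1.0200
chi = 2.44 - 1.0200
= 1.4200

1.4200


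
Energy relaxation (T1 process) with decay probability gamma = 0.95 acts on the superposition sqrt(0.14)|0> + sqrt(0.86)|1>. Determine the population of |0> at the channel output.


For amplitude damping with parameter gamma on state sqrt(a)|0> + sqrt(b)|1>:
alpha^2 = 0.14, beta^2 = 0.86
P(|0>) = alpha^2 + gamma * beta^2
= 0.14 + 0.95 * 0.86
= 0.14 + 0.8170
= 0.9570

0.9570


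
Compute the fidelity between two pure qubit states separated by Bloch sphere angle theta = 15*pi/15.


For states separated by angle theta on Bloch sphere:
F = cos^2(theta/2)
theta = 15*pi/15 = 3.1416
theta/2 = 1.5708
cos(theta/2) = 0.0000
F = 0.0000

0.0000


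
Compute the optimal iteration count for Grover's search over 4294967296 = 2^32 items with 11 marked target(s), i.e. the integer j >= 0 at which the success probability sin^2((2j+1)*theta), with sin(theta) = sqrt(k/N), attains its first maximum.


After j Grover iterations the success probability is P(j) = sin^2((2j+1)*theta), where sin(theta) = sqrt(k/N).
N = 2^32 = 4294967296, k = 11
sin(theta) = sqrt(k/N) = 5.060767808e-05
theta = arcsin(sqrt(k/N)) = 5.06076781e-05 rad
P(j) reaches its first maximum when (2j+1)*theta is as close as possible to pi/2, i.e. j = round(pi/(4*theta) - 1/2).
pi/(4*theta) - 1/2 = 15518.8479
(For comparison, the common estimate pi/4 * sqrt(N/k) = 15519.3479; the exact maximiser is used here.)
Optimal iterations = 15519

15519


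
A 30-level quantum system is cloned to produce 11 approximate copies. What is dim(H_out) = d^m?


Output space = H^(tensor 11) where dim(H) = 30
dim = 30^11
= 900 (after 2 factors)
= 27000 (after 3 factors)
= 810000 (after 4 factors)
= 24300000 (after 5 factors)
= 729000000 (after 6 factors)
= 21870000000 (after 7 factors)
= 656100000000 (after 8 factors)
= 19683000000000 (after 9 factors)
= 590490000000000 (after 10 factors)
= 17714700000000000 (after 11 factors)
= 17714700000000000

17714700000000000


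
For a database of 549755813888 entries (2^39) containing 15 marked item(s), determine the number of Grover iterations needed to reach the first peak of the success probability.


After j Grover iterations the success probability is P(j) = sin^2((2j+1)*theta), where sin(theta) = sqrt(k/N).
N = 2^39 = 549755813888, k = 15
sin(theta) = sqrt(k/N) = 5.223489356e-06
theta = arcsin(sqrt(k/N)) = 5.223489356e-06 rad
P(j) reaches its first maximum when (2j+1)*theta is as close as possible to pi/2, i.e. j = round(pi/(4*theta) - 1/2).
pi/(4*theta) - 1/2 = 150358.4095
(For comparison, the common estimate pi/4 * sqrt(N/k) = 150358.9095; the exact maximiser is used here.)
Optimal iterations = 150358

150358


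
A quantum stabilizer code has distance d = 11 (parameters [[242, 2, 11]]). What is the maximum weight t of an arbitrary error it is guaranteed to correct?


Code parameters: [[242, 2, 11]], distance d = 11.
Number of correctable errors = floor((d-1)/2)
= floor((11 - 1)/2)
= floor(10/2)
= 5

5


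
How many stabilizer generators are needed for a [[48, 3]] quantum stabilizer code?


For an [[n,k]] stabilizer code:
Number of stabilizer generators = n - k
= 48 - 3
= 45

45


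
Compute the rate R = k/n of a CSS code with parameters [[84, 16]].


Code rate R = k/n
= 16/84
= 0.1905

0.1905


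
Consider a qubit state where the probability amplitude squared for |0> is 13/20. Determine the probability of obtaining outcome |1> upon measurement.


|alpha|^2 = 13/20 = 0.6500
|beta|^2 = 1 - 13/20 = 7/20 = 0.3500
P(|1>) = |beta|^2 = 0.3500

0.3500


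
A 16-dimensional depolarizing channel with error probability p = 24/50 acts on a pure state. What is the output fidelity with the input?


F = (1-p) + p/d
= (1 - 0.4800) + 0.4800/16
= 0.5200 + 0.0300
= 0.5500

0.5500


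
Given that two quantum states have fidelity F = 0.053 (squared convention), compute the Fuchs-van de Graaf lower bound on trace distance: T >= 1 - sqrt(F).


Fuchs-van de Graaf (squared-fidelity convention): 1 - sqrt(F) <= T <= sqrt(1 - F).
Lower bound: T >= 1 - sqrt(F)
sqrt(F) = sqrt(0.053) = 0.2302
T >= 1 - 0.2302
T >= 0.7698

0.7698


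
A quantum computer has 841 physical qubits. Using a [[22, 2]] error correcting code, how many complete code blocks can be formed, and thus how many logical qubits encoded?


Each code block uses 22 physical qubits for 2 logical qubit(s).
Number of complete blocks = floor(841 / 22) = 38
Logical qubits = 38 * 2
= 76

76


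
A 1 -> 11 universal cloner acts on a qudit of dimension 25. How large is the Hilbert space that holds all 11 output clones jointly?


Output space = H^(tensor 11) where dim(H) = 25
dim = 25^11
= 625 (after 2 factors)
= 15625 (after 3 factors)
= 390625 (after 4 factors)
= 9765625 (after 5 factors)
= 244140625 (after 6 factors)
= 6103515625 (after 7 factors)
= 152587890625 (after 8 factors)
= 3814697265625 (after 9 factors)
= 95367431640625 (after 10 factors)
= 2384185791015625 (after 11 factors)
= 2384185791015625

2384185791015625


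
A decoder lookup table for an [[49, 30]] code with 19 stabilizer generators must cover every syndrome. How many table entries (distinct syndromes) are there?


Each stabilizer generator gives a binary (+1 or -1) measurement outcome.
With 19 independent generators:
Total syndromes = 2^19
= 524288

524288


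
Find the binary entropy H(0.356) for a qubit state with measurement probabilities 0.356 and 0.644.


S = -p*log2(p) - (1-p)*log2(1-p)
p = 0.3560, 1-p = 0.6440
= -0.3560 * log2(0.3560) - 0.6440 * log2(0.6440)
= -(-0.5305) - (-0.4089)
= 0.9393

0.9393


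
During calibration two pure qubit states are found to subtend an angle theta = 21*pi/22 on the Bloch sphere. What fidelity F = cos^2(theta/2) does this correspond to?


For states separated by angle theta on Bloch sphere:
F = cos^2(theta/2)
theta = 21*pi/22 = 2.9988
theta/2 = 1.4994
cos(theta/2) = 0.0713
F = 0.0051

0.0051


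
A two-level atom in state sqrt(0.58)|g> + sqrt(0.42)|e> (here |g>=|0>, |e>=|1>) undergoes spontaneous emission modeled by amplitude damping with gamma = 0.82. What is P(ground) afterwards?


For amplitude damping with parameter gamma on state sqrt(a)|0> + sqrt(b)|1>:
alpha^2 = 0.58, beta^2 = 0.42
P(|0>) = alpha^2 + gamma * beta^2
= 0.58 + 0.82 * 0.42
= 0.58 + 0.3444
= 0.9244

0.9244


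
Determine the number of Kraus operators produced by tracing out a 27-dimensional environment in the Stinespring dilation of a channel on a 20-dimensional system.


Tracing out the environment in an orthonormal basis {|i>_E} gives Kraus operators K_i = <i|_E U |0>_E.
Number of Kraus operators = dim(H_env) = d_env
= 27

27


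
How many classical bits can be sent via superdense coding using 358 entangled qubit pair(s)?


Superdense coding allows 2 classical bits per shared entangled pair.
358 pair(s) -> 2 * 358 = 716 classical bits

716


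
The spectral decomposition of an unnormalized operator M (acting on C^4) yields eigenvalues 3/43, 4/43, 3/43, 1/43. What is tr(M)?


tr(M) = sum of eigenvalues
= 3/43 + 4/43 + 3/43 + 1/43
= 11/43
= 0.2558

0.2558


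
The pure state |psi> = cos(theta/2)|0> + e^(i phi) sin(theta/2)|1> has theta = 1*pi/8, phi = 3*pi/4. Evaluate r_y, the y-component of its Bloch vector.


theta = 0.3927, phi = 2.3562
r_y = sin(theta)*sin(phi) = 0.3827 * 0.7071
r_y = 0.2706

0.2706


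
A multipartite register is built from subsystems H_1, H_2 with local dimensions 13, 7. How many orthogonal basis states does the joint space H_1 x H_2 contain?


dim(H_1 x H_2) = 13 * 7
= 91

91


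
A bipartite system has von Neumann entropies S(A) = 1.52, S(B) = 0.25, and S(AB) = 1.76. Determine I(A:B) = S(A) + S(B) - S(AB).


I(A:B) = S(A) + S(B) - S(AB)
= 1.52 + 0.25 - 1.76
= 0.0100

0.0100


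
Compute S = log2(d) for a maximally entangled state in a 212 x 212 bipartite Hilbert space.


For a maximally entangled state in d x d:
S = log2(d) = log2(212)
= 7.7279

7.7279


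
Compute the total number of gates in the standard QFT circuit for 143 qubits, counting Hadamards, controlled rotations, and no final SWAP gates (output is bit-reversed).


Hadamard gates: 143
Controlled rotations: n*(n-1)/2 = 143*142/2 = 10153
SWAP gates: 0 (omitted)
Total = 143 + 10153
= 10296

10296


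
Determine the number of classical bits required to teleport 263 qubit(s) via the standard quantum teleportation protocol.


Quantum teleportation requires 2 classical bits per qubit teleported.
263 qubit(s) -> 2 * 263 = 526 classical bits

526


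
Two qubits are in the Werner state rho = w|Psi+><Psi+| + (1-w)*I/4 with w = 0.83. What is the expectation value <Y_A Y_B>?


|Psi+> = (|01> + |10>)/sqrt(2)
For the pure Bell state, <Y_A Y_B> = +1 (Bell-state Pauli correlator).
The maximally-mixed part I/4 has tr(I/4 * P tensor P) = 0 for any traceless Pauli P.
So <Y_A Y_B>_rho = w * (+1) + (1 - w) * 0
= 0.83 * (+1)
= 0.8300

0.8300


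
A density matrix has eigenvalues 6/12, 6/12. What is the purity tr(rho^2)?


tr(rho^2) = sum of eigenvalues squared
= (6/12)^2 + (6/12)^2
= (36 + 36) / 144
= 72/144
= 0.5000

0.5000


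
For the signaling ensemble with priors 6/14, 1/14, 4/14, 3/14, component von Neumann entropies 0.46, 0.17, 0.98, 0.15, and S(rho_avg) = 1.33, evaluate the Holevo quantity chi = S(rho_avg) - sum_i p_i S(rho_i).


chi = S(rho) - sum_i p_i * S(rho_i)
Weighted entropy = 6/14 * 0.46 + 1/14 * 0.17 + 4/14 * 0.98 + 3/14 * 0.15
= 0.5214
chi = 1.33 - 0.5214
= 0.8086

0.8086


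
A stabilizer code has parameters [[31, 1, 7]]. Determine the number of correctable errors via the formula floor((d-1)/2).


Code parameters: [[31, 1, 7]], distance d = 7.
Number of correctable errors = floor((d-1)/2)
= floor((7 - 1)/2)
= floor(6/2)
= 3

3


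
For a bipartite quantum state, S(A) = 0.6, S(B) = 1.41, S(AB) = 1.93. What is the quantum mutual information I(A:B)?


I(A:B) = S(A) + S(B) - S(AB)
= 0.6 + 1.41 - 1.93
= 0.0800

0.0800


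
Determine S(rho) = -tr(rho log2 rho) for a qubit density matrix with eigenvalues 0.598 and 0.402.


S = -p*log2(p) - (1-p)*log2(1-p)
p = 0.5980, 1-p = 0.4020
= -0.5980 * log2(0.5980) - 0.4020 * log2(0.4020)
= -(-0.4436) - (-0.5285)
= 0.9721

0.9721


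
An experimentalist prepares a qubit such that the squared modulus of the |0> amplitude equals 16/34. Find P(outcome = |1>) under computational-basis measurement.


|alpha|^2 = 16/34 = 0.4706
|beta|^2 = 1 - 16/34 = 18/34 = 0.5294
P(|1>) = |beta|^2 = 0.5294

0.5294


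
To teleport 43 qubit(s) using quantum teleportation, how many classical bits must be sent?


Quantum teleportation requires 2 classical bits per qubit teleported.
43 qubit(s) -> 2 * 43 = 86 classical bits

86


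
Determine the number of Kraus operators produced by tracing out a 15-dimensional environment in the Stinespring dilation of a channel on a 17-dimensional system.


Tracing out the environment in an orthonormal basis {|i>_E} gives Kraus operators K_i = <i|_E U |0>_E.
Number of Kraus operators = dim(H_env) = d_env
= 15

15


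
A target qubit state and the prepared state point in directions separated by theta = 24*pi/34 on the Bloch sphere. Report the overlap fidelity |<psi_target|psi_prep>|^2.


For states separated by angle theta on Bloch sphere:
F = cos^2(theta/2)
theta = 24*pi/34 = 2.2176
theta/2 = 1.1088
cos(theta/2) = 0.4457
F = 0.1987

0.1987


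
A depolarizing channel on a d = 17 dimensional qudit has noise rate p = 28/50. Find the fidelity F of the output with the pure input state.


F = (1-p) + p/d
= (1 - 0.5600) + 0.5600/17
= 0.4400 + 0.0329
= 0.4729

0.4729


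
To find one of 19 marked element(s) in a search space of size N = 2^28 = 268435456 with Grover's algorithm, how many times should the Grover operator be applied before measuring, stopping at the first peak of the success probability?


After j Grover iterations the success probability is P(j) = sin^2((2j+1)*theta), where sin(theta) = sqrt(k/N).
N = 2^28 = 268435456, k = 19
sin(theta) = sqrt(k/N) = 0.0002660460781
theta = arcsin(sqrt(k/N)) = 0.0002660460812 rad
P(j) reaches its first maximum when (2j+1)*theta is as close as possible to pi/2, i.e. j = round(pi/(4*theta) - 1/2).
pi/(4*theta) - 1/2 = 2951.6133
(For comparison, the common estimate pi/4 * sqrt(N/k) = 2952.1133; the exact maximiser is used here.)
Optimal iterations = 2952

2952


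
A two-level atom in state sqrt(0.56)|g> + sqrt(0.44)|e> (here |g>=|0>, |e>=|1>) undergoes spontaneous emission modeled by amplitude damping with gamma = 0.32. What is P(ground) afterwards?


For amplitude damping with parameter gamma on state sqrt(a)|0> + sqrt(b)|1>:
alpha^2 = 0.56, beta^2 = 0.44
P(|0>) = alpha^2 + gamma * beta^2
= 0.56 + 0.32 * 0.44
= 0.56 + 0.1408
= 0.7008

0.7008


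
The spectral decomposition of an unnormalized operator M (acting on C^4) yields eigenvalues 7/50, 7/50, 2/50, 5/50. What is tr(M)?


tr(M) = sum of eigenvalues
= 7/50 + 7/50 + 2/50 + 5/50
= 21/50
= 0.4200

0.4200


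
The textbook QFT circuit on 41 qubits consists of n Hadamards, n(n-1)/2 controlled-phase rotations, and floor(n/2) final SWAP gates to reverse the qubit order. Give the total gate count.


Hadamard gates: 41
Controlled rotations: n*(n-1)/2 = 41*40/2 = 820
SWAP gates: floor(n/2) = floor(41/2) = 20
Total = 41 + 820 + 20
= 881

881


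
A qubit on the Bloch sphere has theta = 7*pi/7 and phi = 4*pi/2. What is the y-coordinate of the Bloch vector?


theta = 3.1416, phi = 6.2832
r_y = sin(theta)*sin(phi) = 0.0000 * 0.0000
r_y = 0.0000

0.0000


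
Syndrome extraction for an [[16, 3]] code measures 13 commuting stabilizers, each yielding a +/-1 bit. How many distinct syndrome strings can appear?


Each stabilizer generator gives a binary (+1 or -1) measurement outcome.
With 13 independent generators:
Total syndromes = 2^13
= 8192

8192


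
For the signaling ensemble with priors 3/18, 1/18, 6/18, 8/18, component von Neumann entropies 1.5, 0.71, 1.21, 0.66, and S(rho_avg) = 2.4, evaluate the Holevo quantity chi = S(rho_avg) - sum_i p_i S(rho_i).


chi = S(rho) - sum_i p_i * S(rho_i)
Weighted entropy = 3/18 * 1.5 + 1/18 * 0.71 + 6/18 * 1.21 + 8/18 * 0.66
= 0.9861
chi = 2.4 - 0.9861
= 1.4139

1.4139


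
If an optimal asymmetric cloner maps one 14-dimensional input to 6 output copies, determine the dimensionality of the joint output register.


Output space = H^(tensor 6) where dim(H) = 14
dim = 14^6
= 196 (after 2 factors)
= 2744 (after 3 factors)
= 38416 (after 4 factors)
= 537824 (after 5 factors)
= 7529536 (after 6 factors)
= 7529536

7529536


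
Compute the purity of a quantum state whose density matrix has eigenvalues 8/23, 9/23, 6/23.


tr(rho^2) = sum of eigenvalues squared
= (8/23)^2 + (9/23)^2 + (6/23)^2
= (64 + 81 + 36) / 529
= 181/529
= 0.3422

0.3422


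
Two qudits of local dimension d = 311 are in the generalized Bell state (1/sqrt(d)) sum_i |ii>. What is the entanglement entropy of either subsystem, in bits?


For a maximally entangled state in d x d:
S = log2(d) = log2(311)
= 8.2808

8.2808


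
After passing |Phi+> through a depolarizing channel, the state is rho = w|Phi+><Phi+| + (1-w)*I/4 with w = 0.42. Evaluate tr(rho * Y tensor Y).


|Phi+> = (|00> + |11>)/sqrt(2)
For the pure Bell state, <Y_A Y_B> = -1 (Bell-state Pauli correlator).
The maximally-mixed part I/4 has tr(I/4 * P tensor P) = 0 for any traceless Pauli P.
So <Y_A Y_B>_rho = w * (-1) + (1 - w) * 0
= 0.42 * (-1)
= -0.4200

-0.4200


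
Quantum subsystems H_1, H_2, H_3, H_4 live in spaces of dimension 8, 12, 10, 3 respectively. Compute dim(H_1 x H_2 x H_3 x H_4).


dim(H_1 x H_2 x H_3 x H_4) = 8 * 12 * 10 * 3
= 96 * 10 * 3
= 960 * 3
= 2880

2880


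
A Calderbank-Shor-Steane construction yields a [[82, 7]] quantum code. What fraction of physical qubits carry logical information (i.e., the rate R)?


Code rate R = k/n
= 7/82
= 0.0854

0.0854


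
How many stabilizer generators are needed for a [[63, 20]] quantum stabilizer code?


For an [[n,k]] stabilizer code:
Number of stabilizer generators = n - k
= 63 - 20
= 43

43


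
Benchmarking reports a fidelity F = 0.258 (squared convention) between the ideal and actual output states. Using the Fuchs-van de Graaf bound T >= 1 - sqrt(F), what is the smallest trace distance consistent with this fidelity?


Fuchs-van de Graaf (squared-fidelity convention): 1 - sqrt(F) <= T <= sqrt(1 - F).
Lower bound: T >= 1 - sqrt(F)
sqrt(F) = sqrt(0.258) = 0.5079
T >= 1 - 0.5079
T >= 0.4921

0.4921


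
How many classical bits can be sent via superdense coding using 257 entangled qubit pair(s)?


Superdense coding allows 2 classical bits per shared entangled pair.
257 pair(s) -> 2 * 257 = 514 classical bits

514


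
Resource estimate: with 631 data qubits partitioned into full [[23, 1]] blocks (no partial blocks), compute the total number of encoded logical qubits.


Each code block uses 23 physical qubits for 1 logical qubit(s).
Number of complete blocks = floor(631 / 23) = 27
Logical qubits = 27 * 1
= 27

27


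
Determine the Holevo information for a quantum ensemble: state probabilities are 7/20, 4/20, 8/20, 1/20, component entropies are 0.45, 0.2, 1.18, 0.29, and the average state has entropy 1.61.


chi = S(rho) - sum_i p_i * S(rho_i)
Weighted entropy = 7/20 * 0.45 + 4/20 * 0.2 + 8/20 * 1.18 + 1/20 * 0.29
= 0.6840
chi = 1.61 - 0.6840
= 0.9260

0.9260


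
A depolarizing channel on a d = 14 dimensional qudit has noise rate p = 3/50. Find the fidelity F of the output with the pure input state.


F = (1-p) + p/d
= (1 - 0.0600) + 0.0600/14
= 0.9400 + 0.0043
= 0.9443

0.9443


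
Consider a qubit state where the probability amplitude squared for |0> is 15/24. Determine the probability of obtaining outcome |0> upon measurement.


|alpha|^2 = 15/24 = 0.6250
|beta|^2 = 1 - 15/24 = 9/24 = 0.3750
P(|0>) = |alpha|^2 = 0.6250

0.6250


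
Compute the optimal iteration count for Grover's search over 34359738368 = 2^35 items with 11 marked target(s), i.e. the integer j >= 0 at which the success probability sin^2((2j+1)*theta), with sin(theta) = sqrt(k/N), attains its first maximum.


After j Grover iterations the success probability is P(j) = sin^2((2j+1)*theta), where sin(theta) = sqrt(k/N).
N = 2^35 = 34359738368, k = 11
sin(theta) = sqrt(k/N) = 1.789251617e-05
theta = arcsin(sqrt(k/N)) = 1.789251617e-05 rad
P(j) reaches its first maximum when (2j+1)*theta is as close as possible to pi/2, i.e. j = round(pi/(4*theta) - 1/2).
pi/(4*theta) - 1/2 = 43894.8446
(For comparison, the common estimate pi/4 * sqrt(N/k) = 43895.3446; the exact maximiser is used here.)
Optimal iterations = 43895

43895


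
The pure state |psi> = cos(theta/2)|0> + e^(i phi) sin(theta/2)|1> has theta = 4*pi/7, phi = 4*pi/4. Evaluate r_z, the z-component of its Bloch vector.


theta = 1.7952, phi = 3.1416
r_z = cos(theta) = -0.2225

-0.2225


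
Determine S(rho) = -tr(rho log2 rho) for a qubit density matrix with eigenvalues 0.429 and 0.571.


S = -p*log2(p) - (1-p)*log2(1-p)
p = 0.4290, 1-p = 0.5710
= -0.4290 * log2(0.4290) - 0.5710 * log2(0.5710)
= -(-0.5238) - (-0.4616)
= 0.9854

0.9854


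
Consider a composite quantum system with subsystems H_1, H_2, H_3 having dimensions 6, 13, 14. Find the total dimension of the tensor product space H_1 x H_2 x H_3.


dim(H_1 x H_2 x H_3) = 6 * 13 * 14
= 78 * 14
= 1092

1092


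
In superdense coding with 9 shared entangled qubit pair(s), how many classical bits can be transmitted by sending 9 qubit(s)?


Superdense coding allows 2 classical bits per shared entangled pair.
9 pair(s) -> 2 * 9 = 18 classical bits

18


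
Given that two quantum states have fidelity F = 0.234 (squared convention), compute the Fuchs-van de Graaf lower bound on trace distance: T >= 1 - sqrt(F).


Fuchs-van de Graaf (squared-fidelity convention): 1 - sqrt(F) <= T <= sqrt(1 - F).
Lower bound: T >= 1 - sqrt(F)
sqrt(F) = sqrt(0.234) = 0.4837
T >= 1 - 0.4837
T >= 0.5163

0.5163


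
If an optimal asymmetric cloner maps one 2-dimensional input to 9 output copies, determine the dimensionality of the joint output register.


Output space = H^(tensor 9) where dim(H) = 2
dim = 2^9
= 4 (after 2 factors)
= 8 (after 3 factors)
= 16 (after 4 factors)
= 32 (after 5 factors)
= 64 (after 6 factors)
= 128 (after 7 factors)
= 256 (after 8 factors)
= 512 (after 9 factors)
= 512

512


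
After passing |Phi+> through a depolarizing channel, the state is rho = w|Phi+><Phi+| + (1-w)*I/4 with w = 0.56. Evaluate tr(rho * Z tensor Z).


|Phi+> = (|00> + |11>)/sqrt(2)
For the pure Bell state, <Z_A Z_B> = +1 (Bell-state Pauli correlator).
The maximally-mixed part I/4 has tr(I/4 * P tensor P) = 0 for any traceless Pauli P.
So <Z_A Z_B>_rho = w * (+1) + (1 - w) * 0
= 0.56 * (+1)
= 0.5600

0.5600


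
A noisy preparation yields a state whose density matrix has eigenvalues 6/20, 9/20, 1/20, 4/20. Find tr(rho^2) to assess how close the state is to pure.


tr(rho^2) = sum of eigenvalues squared
= (6/20)^2 + (9/20)^2 + (1/20)^2 + (4/20)^2
= (36 + 81 + 1 + 16) / 400
= 134/400
= 0.3350

0.3350


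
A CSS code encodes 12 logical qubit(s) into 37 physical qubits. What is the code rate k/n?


Code rate R = k/n
= 12/37
= 0.3243

0.3243


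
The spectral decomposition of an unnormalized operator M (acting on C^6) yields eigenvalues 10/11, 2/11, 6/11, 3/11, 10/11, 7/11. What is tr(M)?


tr(M) = sum of eigenvalues
= 10/11 + 2/11 + 6/11 + 3/11 + 10/11 + 7/11
= 38/11
= 3.4545

3.4545


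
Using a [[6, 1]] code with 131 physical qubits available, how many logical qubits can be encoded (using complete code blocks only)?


Each code block uses 6 physical qubits for 1 logical qubit(s).
Number of complete blocks = floor(131 / 6) = 21
Logical qubits = 21 * 1
= 21

21


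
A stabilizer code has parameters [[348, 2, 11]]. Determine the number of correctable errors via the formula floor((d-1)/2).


Code parameters: [[348, 2, 11]], distance d = 11.
Number of correctable errors = floor((d-1)/2)
= floor((11 - 1)/2)
= floor(10/2)
= 5

5


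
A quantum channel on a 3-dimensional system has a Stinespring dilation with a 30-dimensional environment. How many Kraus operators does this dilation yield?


Tracing out the environment in an orthonormal basis {|i>_E} gives Kraus operators K_i = <i|_E U |0>_E.
Number of Kraus operators = dim(H_env) = d_env
= 30

30


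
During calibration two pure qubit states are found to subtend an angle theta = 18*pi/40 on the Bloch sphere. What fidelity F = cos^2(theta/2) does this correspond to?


For states separated by angle theta on Bloch sphere:
F = cos^2(theta/2)
theta = 18*pi/40 = 1.4137
theta/2 = 0.7069
cos(theta/2) = 0.7604
F = 0.5782

0.5782


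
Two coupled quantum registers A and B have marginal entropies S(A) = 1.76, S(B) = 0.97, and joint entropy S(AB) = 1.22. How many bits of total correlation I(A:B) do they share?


I(A:B) = S(A) + S(B) - S(AB)
= 1.76 + 0.97 - 1.22
= 1.5100

1.5100


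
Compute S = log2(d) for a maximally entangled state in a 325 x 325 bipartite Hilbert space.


For a maximally entangled state in d x d:
S = log2(d) = log2(325)
= 8.3443

8.3443


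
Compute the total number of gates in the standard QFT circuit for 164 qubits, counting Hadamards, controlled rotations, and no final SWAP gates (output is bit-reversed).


Hadamard gates: 164
Controlled rotations: n*(n-1)/2 = 164*163/2 = 13366
SWAP gates: 0 (omitted)
Total = 164 + 13366
= 13530

13530


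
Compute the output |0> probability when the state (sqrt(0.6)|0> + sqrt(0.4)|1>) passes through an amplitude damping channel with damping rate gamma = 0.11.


For amplitude damping with parameter gamma on state sqrt(a)|0> + sqrt(b)|1>:
alpha^2 = 0.6, beta^2 = 0.4
P(|0>) = alpha^2 + gamma * beta^2
= 0.6 + 0.11 * 0.4
= 0.6 + 0.0440
= 0.6440

0.6440


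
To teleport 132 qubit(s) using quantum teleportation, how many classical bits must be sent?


Quantum teleportation requires 2 classical bits per qubit teleported.
132 qubit(s) -> 2 * 132 = 264 classical bits

264


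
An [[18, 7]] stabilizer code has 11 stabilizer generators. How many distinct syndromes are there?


Each stabilizer generator gives a binary (+1 or -1) measurement outcome.
With 11 independent generators:
Total syndromes = 2^11
= 2048

2048


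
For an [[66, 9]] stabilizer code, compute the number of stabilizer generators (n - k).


For an [[n,k]] stabilizer code:
Number of stabilizer generators = n - k
= 66 - 9
= 57

57


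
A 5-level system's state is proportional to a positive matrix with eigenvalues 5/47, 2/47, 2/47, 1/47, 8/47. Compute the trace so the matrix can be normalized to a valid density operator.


tr(M) = sum of eigenvalues
= 5/47 + 2/47 + 2/47 + 1/47 + 8/47
= 18/47
= 0.3830

0.3830


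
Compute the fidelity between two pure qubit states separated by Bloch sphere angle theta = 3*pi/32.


For states separated by angle theta on Bloch sphere:
F = cos^2(theta/2)
theta = 3*pi/32 = 0.2945
theta/2 = 0.1473
cos(theta/2) = 0.9892
F = 0.9785

0.9785


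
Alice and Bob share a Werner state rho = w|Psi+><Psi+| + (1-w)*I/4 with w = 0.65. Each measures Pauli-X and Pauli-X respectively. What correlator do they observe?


|Psi+> = (|01> + |10>)/sqrt(2)
For the pure Bell state, <X_A X_B> = +1 (Bell-state Pauli correlator).
The maximally-mixed part I/4 has tr(I/4 * P tensor P) = 0 for any traceless Pauli P.
So <X_A X_B>_rho = w * (+1) + (1 - w) * 0
= 0.65 * (+1)
= 0.6500

0.6500


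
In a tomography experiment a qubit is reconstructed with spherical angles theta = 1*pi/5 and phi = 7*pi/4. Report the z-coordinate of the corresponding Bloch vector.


theta = 0.6283, phi = 5.4978
r_z = cos(theta) = 0.8090

0.8090


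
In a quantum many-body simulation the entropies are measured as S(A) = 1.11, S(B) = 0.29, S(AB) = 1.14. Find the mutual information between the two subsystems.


I(A:B) = S(A) + S(B) - S(AB)
= 1.11 + 0.29 - 1.14
= 0.2600

0.2600


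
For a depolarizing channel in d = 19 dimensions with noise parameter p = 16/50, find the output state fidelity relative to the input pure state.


F = (1-p) + p/d
= (1 - 0.3200) + 0.3200/19
= 0.6800 + 0.0168
= 0.6968

0.6968


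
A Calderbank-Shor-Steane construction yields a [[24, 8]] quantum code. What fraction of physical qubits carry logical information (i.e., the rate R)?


Code rate R = k/n
= 8/24
= 0.3333

0.3333
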